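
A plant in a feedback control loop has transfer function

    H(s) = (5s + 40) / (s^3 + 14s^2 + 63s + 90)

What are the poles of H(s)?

The poles are the roots of the denominator s^3 + 14s^2 + 63s + 90 = 0.
Trying s = -6: the polynomial evaluates to 0, so (s + 6) is a factor.
Dividing out leaves s^2 + 8s + 15 = 0.
Factoring the quadratic: (s + 3)(s + 5) = 0.

s = -6, -3, -5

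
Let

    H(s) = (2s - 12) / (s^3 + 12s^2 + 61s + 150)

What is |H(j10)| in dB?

|H(j10)|_dB ≈ -33.6 dB

Substitute s = j10: numerator = -12 + j20, denominator = -1050 - j390.
|H(j10)| = |-12 + j20| / |-1050 - j390| = 23.324 / 1120.1 ≈ 0.02082.
In decibels: 20·log₁₀(0.02082) ≈ -33.6 dB.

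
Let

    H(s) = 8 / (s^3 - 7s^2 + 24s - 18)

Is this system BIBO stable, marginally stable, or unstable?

The denominator s^3 - 7s^2 + 24s - 18 factors as (s^2 - 6s + 18)(s - 1), giving poles at s = 3 + 3j, 3 - 3j, 1.
Since the pole(s) at s = 3 ± 3j, 1 lie in the right half-plane, the system is unstable.

unstable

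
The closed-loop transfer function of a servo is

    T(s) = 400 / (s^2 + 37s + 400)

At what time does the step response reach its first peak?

Comparing s^2 + 37s + 400 to s^2 + 2ζωₙs + ωₙ²: ωₙ = 20 rad/s and ζ = 37/(2·20) = 0.925.
ζωₙ = 37/2 = 18.5, so ω_d = ωₙ√(1−ζ²) = √(ωₙ² − (ζωₙ)²) = √(400 − 18.5²) = √57.75 ≈ 7.599 rad/s.
t_p = π/ω_d = π/7.599 ≈ 0.4134 s.

t_p ≈ 0.4134 s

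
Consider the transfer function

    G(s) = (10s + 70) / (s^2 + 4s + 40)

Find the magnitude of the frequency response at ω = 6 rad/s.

|G(j6)| ≈ 3.789

Substitute s = j6: numerator = 70 + j60, denominator = 4 + j24.
|G(j6)| = |70 + j60| / |4 + j24| = 92.195 / 24.331 ≈ 3.789.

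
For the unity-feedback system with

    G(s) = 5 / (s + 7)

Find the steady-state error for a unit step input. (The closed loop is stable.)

G(s) has no poles at the origin.
This is a Type 0 system. Kp = lim_{s→0} G(s) = 5/7.
e_ss = 1/(1 + Kp) = 1/(1 + 5/7) = 7/12 ≈ 0.5833.

e_ss = 0.5833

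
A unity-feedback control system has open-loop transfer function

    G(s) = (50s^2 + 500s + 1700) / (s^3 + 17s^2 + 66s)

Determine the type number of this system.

Factor s from the denominator: s^3 + 17s^2 + 66s = s·(s^2 + 17s + 66).
There is 1 pole at the origin, so the system is Type 1.

Type 1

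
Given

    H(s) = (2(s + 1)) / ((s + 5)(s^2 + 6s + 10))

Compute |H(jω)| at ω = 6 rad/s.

|H(j6)| ≈ 0.03508

Substitute s = j6: numerator = 2 + j12, denominator = -346 + j24.
|H(j6)| = |2 + j12| / |-346 + j24| = 12.166 / 346.83 ≈ 0.03508.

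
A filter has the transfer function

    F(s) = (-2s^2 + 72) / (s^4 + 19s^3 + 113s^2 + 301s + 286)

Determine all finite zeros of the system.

s = -6, 6

Set the numerator to zero: -2s^2 + 72 = 0, i.e. -2·(s^2 - 36) = 0.
Factoring: (s + 6)(s - 6) = 0.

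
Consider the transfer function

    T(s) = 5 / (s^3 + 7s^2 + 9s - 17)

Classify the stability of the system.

unstable

The denominator s^3 + 7s^2 + 9s - 17 factors as (s^2 + 8s + 17)(s - 1), giving poles at s = -4 + j, -4 - j, 1.
Since the pole(s) at s = 1 lie in the right half-plane, the system is unstable.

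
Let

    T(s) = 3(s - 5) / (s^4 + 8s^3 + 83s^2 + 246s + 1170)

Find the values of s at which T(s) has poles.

The poles are the roots of the denominator s^4 + 8s^3 + 83s^2 + 246s + 1170 = 0.
No real roots exist; factor into two real quadratics: (s^2 + 6s + 45)(s^2 + 2s + 26) = 0.
Each quadratic gives a conjugate pair via the quadratic formula.

s = -3 ± 6j, -1 ± 5j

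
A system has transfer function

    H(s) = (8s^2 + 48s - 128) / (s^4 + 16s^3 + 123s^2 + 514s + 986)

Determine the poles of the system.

The poles are the roots of the denominator s^4 + 16s^3 + 123s^2 + 514s + 986 = 0.
No real roots exist; factor into two real quadratics: (s^2 + 10s + 29)(s^2 + 6s + 34) = 0.
Each quadratic gives a conjugate pair via the quadratic formula.

s = -5 + 2j, -5 - 2j, -3 + 5j, -3 - 5j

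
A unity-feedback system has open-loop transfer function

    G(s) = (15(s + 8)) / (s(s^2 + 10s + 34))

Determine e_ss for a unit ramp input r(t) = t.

e_ss = 0.2833

G(s) has one pole at the origin.
This is a Type 1 system. Kv = lim_{s→0} s·G(s) = 120/34 = 60/17.
e_ss = 1/Kv = 1/(60/17) = 17/60 ≈ 0.2833.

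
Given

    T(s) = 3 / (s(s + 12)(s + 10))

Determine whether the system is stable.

The poles can be read from the denominator factors: s = 0, -12, -10.
Since the simple pole(s) at s = 0 lie on the jω-axis with none in the right half-plane, the system is marginally stable.

marginally stable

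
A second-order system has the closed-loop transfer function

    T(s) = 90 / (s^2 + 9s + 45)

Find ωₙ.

ωₙ ≈ 6.708 rad/s

Compare the denominator to the standard form s^2 + 2ζωₙs + ωₙ².
ωₙ² = 45, so ωₙ = √45 ≈ 6.708 rad/s.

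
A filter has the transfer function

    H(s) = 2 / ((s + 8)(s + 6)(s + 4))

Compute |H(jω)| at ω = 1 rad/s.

Substitute s = j1: numerator = 2, denominator = 174 + j103.
|H(j1)| = |2| / |174 + j103| = 2 / 202.20 ≈ 0.009891.

|H(j1)| ≈ 0.009891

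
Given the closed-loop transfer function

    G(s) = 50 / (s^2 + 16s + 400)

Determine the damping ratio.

Compare the denominator to the standard form s^2 + 2ζωₙs + ωₙ².
ωₙ² = 400, so ωₙ = 20 rad/s.
2ζωₙ = 16, so ζ = 16/(2·20) = 0.4.

ζ = 0.4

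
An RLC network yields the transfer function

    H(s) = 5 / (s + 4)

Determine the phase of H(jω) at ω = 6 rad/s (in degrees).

At s = j6: numerator = 5, denominator = 4 + j6.
∠H = ∠num − ∠den = 0° − (56.310°) = -56.31°.

∠H(j6) ≈ -56.31°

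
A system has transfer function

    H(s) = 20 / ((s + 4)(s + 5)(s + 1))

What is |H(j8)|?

Substitute s = j8: numerator = 20, denominator = -620 - j280.
|H(j8)| = |20| / |-620 - j280| = 20 / 680.29 ≈ 0.02940.

|H(j8)| ≈ 0.02940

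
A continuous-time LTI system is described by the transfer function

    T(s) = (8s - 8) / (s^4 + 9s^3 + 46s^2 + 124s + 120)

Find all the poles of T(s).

The poles are the roots of the denominator s^4 + 9s^3 + 46s^2 + 124s + 120 = 0.
Trying s = -2: the polynomial evaluates to 0, so (s + 2) is a factor.
Dividing out leaves s^3 + 7s^2 + 32s + 60 = 0.
This factors further as (s + 3)(s^2 + 4s + 20) = 0.

s = -2, -3, -2 + 4j, -2 - 4j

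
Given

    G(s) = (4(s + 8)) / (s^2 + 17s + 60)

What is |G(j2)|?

|G(j2)| ≈ 0.5035

Substitute s = j2: numerator = 32 + j8, denominator = 56 + j34.
|G(j2)| = |32 + j8| / |56 + j34| = 32.985 / 65.513 ≈ 0.5035.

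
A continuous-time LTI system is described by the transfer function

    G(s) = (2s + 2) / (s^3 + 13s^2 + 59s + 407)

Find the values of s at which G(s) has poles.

s = -1 + 6j, -1 - 6j, -11

The poles are the roots of the denominator s^3 + 13s^2 + 59s + 407 = 0.
Trying s = -11: the polynomial evaluates to 0, so (s + 11) is a factor.
Dividing out leaves s^2 + 2s + 37 = 0.
The quadratic formula then gives s = -1 ± 6j.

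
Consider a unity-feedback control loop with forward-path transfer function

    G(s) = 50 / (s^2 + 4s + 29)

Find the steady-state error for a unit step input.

e_ss = 0.3671

G(s) has no poles at the origin.
This is a Type 0 system. Kp = lim_{s→0} G(s) = 50/29.
e_ss = 1/(1 + Kp) = 1/(1 + 50/29) = 29/79 ≈ 0.3671.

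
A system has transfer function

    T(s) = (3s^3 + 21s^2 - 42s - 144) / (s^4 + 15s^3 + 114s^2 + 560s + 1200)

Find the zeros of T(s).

s = -2, 3, -8

Set the numerator to zero: 3s^3 + 21s^2 - 42s - 144 = 0, i.e. 3·(s^3 + 7s^2 - 14s - 48) = 0.
Factoring: (s + 2)(s - 3)(s + 8) = 0.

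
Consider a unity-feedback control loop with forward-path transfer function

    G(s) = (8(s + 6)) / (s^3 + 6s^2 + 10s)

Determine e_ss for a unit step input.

e_ss = 0

G(s) has one pole at the origin.
This is a Type 1 system; for a step input the steady-state error is zero.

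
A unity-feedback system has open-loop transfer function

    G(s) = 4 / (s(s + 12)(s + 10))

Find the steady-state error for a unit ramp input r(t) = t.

G(s) has one pole at the origin.
This is a Type 1 system. Kv = lim_{s→0} s·G(s) = 4/120 = 1/30.
e_ss = 1/Kv = 1/(1/30) = 30.

e_ss = 30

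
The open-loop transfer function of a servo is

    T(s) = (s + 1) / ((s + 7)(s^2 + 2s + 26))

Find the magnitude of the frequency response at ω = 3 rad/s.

|T(j3)| ≈ 0.02303

Substitute s = j3: numerator = 1 + j3, denominator = 101 + j93.
|T(j3)| = |1 + j3| / |101 + j93| = 3.1623 / 137.30 ≈ 0.02303.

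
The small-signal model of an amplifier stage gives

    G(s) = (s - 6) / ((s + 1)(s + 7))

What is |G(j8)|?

|G(j8)| ≈ 0.1167

Substitute s = j8: numerator = -6 + j8, denominator = -57 + j64.
|G(j8)| = |-6 + j8| / |-57 + j64| = 10 / 85.703 ≈ 0.1167.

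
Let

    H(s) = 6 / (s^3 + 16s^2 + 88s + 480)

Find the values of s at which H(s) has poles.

The poles are the roots of the denominator s^3 + 16s^2 + 88s + 480 = 0.
Trying s = -12: the polynomial evaluates to 0, so (s + 12) is a factor.
Dividing out leaves s^2 + 4s + 40 = 0.
The quadratic formula then gives s = -2 ± 6j.

s = -2 ± 6j, -12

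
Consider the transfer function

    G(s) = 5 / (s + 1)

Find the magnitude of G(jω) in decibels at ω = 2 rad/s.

Substitute s = j2: numerator = 5, denominator = 1 + j2.
|G(j2)| = |5| / |1 + j2| = 5 / 2.2361 ≈ 2.236.
In decibels: 20·log₁₀(2.236) ≈ 6.99 dB.

|G(j2)|_dB ≈ 6.99 dB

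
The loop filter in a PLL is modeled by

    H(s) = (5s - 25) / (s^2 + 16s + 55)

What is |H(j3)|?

Substitute s = j3: numerator = -25 + j15, denominator = 46 + j48.
|H(j3)| = |-25 + j15| / |46 + j48| = 29.155 / 66.483 ≈ 0.4385.

|H(j3)| ≈ 0.4385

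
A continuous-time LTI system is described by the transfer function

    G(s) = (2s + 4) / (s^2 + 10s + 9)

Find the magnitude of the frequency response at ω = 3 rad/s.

Substitute s = j3: numerator = 4 + j6, denominator = j30.
|G(j3)| = |4 + j6| / |j30| = 7.2111 / 30 ≈ 0.2404.

|G(j3)| ≈ 0.2404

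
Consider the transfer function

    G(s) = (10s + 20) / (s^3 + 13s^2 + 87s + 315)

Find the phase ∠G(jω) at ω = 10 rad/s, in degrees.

∠G(j10) ≈ -108.8°

At s = j10: numerator = 20 + j100, denominator = -985 - j130.
∠G = ∠num − ∠den = 78.690° − (-172.48°) = 251.2°, which wraps to -108.8°.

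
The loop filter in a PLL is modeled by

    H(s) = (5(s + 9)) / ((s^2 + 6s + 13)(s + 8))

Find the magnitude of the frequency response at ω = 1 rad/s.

|H(j1)| ≈ 0.4186

Substitute s = j1: numerator = 45 + j5, denominator = 90 + j60.
|H(j1)| = |45 + j5| / |90 + j60| = 45.277 / 108.17 ≈ 0.4186.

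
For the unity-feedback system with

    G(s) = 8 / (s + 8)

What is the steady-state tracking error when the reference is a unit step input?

G(s) has no poles at the origin.
This is a Type 0 system. Kp = lim_{s→0} G(s) = 8/8 = 1.
e_ss = 1/(1 + Kp) = 1/(1 + 1) = 1/2 ≈ 0.5000.

e_ss = 0.5000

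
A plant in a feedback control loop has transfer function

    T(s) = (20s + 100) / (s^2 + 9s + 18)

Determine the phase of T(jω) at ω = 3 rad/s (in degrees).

At s = j3: numerator = 100 + j60, denominator = 9 + j27.
∠T = ∠num − ∠den = 30.964° − (71.565°) = -40.60°.

∠T(j3) ≈ -40.60°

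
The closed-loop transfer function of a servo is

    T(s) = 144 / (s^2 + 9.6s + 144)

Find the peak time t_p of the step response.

Comparing s^2 + 9.6s + 144 to s^2 + 2ζωₙs + ωₙ²: ωₙ = 12 rad/s and ζ = 9.6/(2·12) = 0.4.
ζωₙ = 9.6/2 = 4.8, so ω_d = ωₙ√(1−ζ²) = √(ωₙ² − (ζωₙ)²) = √(144 − 4.8²) = √120.96 ≈ 11.00 rad/s.
t_p = π/ω_d = π/11.00 ≈ 0.2856 s.

t_p ≈ 0.2856 s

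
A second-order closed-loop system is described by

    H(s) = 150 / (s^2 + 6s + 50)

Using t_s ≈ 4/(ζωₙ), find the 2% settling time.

Comparing s^2 + 6s + 50 to s^2 + 2ζωₙs + ωₙ²: ωₙ = √50 ≈ 7.071 rad/s and ζ = 6/(2·√50) ≈ 0.4243.
ζωₙ = 6/2 = 3, so t_s ≈ 4/(ζωₙ) = 4/3 ≈ 1.333 s.

t_s ≈ 1.333 s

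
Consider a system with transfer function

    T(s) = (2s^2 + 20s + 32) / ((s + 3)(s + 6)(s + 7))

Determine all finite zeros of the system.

Set the numerator to zero: 2s^2 + 20s + 32 = 0, i.e. 2·(s^2 + 10s + 16) = 0.
Factoring: (s + 2)(s + 8) = 0.

s = -2, -8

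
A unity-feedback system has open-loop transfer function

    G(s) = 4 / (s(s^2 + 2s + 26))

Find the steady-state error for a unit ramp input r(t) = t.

G(s) has one pole at the origin.
This is a Type 1 system. Kv = lim_{s→0} s·G(s) = 4/26 = 2/13.
e_ss = 1/Kv = 1/(2/13) = 13/2 ≈ 6.500.

e_ss = 6.500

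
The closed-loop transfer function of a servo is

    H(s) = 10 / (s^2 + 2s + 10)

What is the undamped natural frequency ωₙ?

Compare the denominator to the standard form s^2 + 2ζωₙs + ωₙ².
ωₙ² = 10, so ωₙ = √10 ≈ 3.162 rad/s.

ωₙ ≈ 3.162 rad/s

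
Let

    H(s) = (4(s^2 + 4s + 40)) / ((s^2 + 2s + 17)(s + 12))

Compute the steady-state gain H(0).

H(0) = 40/51 ≈ 0.7843

At s = 0 each factor (s + a) contributes a and each (s^2 + bs + c) contributes c.
H(0) = 4·(40) / ((17) · (12)) = 160/204 = 40/51.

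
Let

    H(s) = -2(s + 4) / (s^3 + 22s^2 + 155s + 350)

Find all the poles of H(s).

s = -7, -5, -10

The poles are the roots of the denominator s^3 + 22s^2 + 155s + 350 = 0.
Trying s = -7: the polynomial evaluates to 0, so (s + 7) is a factor.
Dividing out leaves s^2 + 15s + 50 = 0.
Factoring the quadratic: (s + 5)(s + 10) = 0.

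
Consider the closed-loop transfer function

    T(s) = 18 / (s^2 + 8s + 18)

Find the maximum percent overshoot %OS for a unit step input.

%OS ≈ 0.0138%

Comparing s^2 + 8s + 18 to s^2 + 2ζωₙs + ωₙ²: ωₙ = √18 ≈ 4.243 rad/s and ζ = 8/(2·√18) ≈ 0.9428.
%OS = 100·exp(−πζ/√(1−ζ²)) = 100·exp(−π·0.9428/√(1−0.9428²)) ≈ 0.0138%.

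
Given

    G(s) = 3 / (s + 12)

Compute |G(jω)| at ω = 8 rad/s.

Substitute s = j8: numerator = 3, denominator = 12 + j8.
|G(j8)| = |3| / |12 + j8| = 3 / 14.422 ≈ 0.2080.

|G(j8)| ≈ 0.2080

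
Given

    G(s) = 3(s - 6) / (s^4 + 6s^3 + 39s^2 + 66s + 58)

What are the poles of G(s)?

s = -1 + j, -1 - j, -2 + 5j, -2 - 5j

The poles are the roots of the denominator s^4 + 6s^3 + 39s^2 + 66s + 58 = 0.
No real roots exist; factor into two real quadratics: (s^2 + 2s + 2)(s^2 + 4s + 29) = 0.
Each quadratic gives a conjugate pair via the quadratic formula.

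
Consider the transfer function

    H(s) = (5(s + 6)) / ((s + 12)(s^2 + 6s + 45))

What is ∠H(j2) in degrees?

At s = j2: numerator = 30 + j10, denominator = 468 + j226.
∠H = ∠num − ∠den = 18.435° − (25.776°) = -7.341°.

∠H(j2) ≈ -7.341°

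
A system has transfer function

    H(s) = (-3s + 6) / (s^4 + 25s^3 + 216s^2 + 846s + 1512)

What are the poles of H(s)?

s = -3 ± 3j, -7, -12

The poles are the roots of the denominator s^4 + 25s^3 + 216s^2 + 846s + 1512 = 0.
Trying s = -7: the polynomial evaluates to 0, so (s + 7) is a factor.
Dividing out leaves s^3 + 18s^2 + 90s + 216 = 0.
This factors further as (s^2 + 6s + 18)(s + 12) = 0.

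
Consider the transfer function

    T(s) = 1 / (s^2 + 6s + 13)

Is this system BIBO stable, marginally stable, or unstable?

The poles can be read from the denominator factors: s = -3 + 2j, -3 - 2j.
Since all poles lie strictly in the left half-plane, the system is stable.

stable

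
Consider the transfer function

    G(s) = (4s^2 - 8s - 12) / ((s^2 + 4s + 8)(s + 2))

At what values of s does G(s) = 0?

Set the numerator to zero: 4s^2 - 8s - 12 = 0, i.e. 4·(s^2 - 2s - 3) = 0.
Factoring: (s + 1)(s - 3) = 0.

s = -1, 3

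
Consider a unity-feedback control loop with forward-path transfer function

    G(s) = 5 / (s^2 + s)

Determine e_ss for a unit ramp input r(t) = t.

G(s) has one pole at the origin.
This is a Type 1 system. Kv = lim_{s→0} s·G(s) = 5/1.
e_ss = 1/Kv = 1/(5) = 1/5 ≈ 0.2000.

e_ss = 0.2000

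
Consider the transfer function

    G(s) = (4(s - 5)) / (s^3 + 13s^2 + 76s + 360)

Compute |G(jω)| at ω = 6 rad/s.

|G(j6)| ≈ 0.1187

Substitute s = j6: numerator = -20 + j24, denominator = -108 + j240.
|G(j6)| = |-20 + j24| / |-108 + j240| = 31.241 / 263.18 ≈ 0.1187.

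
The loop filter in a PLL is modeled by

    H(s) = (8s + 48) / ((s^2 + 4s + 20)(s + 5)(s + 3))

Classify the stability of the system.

stable

The poles can be read from the denominator factors: s = -2 ± 4j, -5, -3.
Since all poles lie strictly in the left half-plane, the system is stable.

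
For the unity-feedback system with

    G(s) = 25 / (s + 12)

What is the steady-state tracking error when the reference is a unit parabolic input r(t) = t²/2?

G(s) has no poles at the origin.
This is a Type 0 system; Ka = lim_{s→0} s^2·G(s) = 0, so the steady-state error for a parabola input is infinite.

e_ss = ∞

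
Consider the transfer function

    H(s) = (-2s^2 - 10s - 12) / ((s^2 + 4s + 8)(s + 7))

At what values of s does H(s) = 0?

s = -3, -2

Set the numerator to zero: -2s^2 - 10s - 12 = 0, i.e. -2·(s^2 + 5s + 6) = 0.
Factoring: (s + 3)(s + 2) = 0.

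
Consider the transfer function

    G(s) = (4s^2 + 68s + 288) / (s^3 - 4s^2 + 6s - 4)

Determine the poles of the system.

s = 1 ± j, 2

The poles are the roots of the denominator s^3 - 4s^2 + 6s - 4 = 0.
Trying s = 2: the polynomial evaluates to 0, so (s - 2) is a factor.
Dividing out leaves s^2 - 2s + 2 = 0.
The quadratic formula then gives s = 1 ± 1j.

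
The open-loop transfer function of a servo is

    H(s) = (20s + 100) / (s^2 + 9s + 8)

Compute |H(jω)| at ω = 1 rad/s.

Substitute s = j1: numerator = 100 + j20, denominator = 7 + j9.
|H(j1)| = |100 + j20| / |7 + j9| = 101.98 / 11.402 ≈ 8.944.

|H(j1)| ≈ 8.944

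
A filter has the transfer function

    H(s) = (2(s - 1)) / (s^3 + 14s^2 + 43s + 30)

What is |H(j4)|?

Substitute s = j4: numerator = -2 + j8, denominator = -194 + j108.
|H(j4)| = |-2 + j8| / |-194 + j108| = 8.2462 / 222.04 ≈ 0.03714.

|H(j4)| ≈ 0.03714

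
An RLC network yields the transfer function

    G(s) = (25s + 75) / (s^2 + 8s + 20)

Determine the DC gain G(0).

Set s = 0: G(0) = (75) / (20) = 15/4.

G(0) = 15/4 ≈ 3.750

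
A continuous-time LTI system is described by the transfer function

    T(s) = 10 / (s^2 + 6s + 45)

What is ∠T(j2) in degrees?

At s = j2: numerator = 10, denominator = 41 + j12.
∠T = ∠num − ∠den = 0° − (16.314°) = -16.31°.

∠T(j2) ≈ -16.31°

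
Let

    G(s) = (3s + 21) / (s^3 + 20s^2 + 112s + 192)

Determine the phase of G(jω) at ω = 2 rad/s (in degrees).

At s = j2: numerator = 21 + j6, denominator = 112 + j216.
∠G = ∠num − ∠den = 15.945° − (62.592°) = -46.65°.

∠G(j2) ≈ -46.65°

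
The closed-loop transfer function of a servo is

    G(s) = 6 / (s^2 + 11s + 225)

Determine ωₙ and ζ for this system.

Compare the denominator to the standard form s^2 + 2ζωₙs + ωₙ².
ωₙ² = 225, so ωₙ = 15 rad/s.
2ζωₙ = 11, so ζ = 11/(2·15) ≈ 0.3667.

ωₙ = 15 rad/s, ζ ≈ 0.3667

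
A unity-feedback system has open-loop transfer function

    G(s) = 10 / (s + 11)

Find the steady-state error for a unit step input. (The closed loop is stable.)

e_ss = 0.5238

G(s) has no poles at the origin.
This is a Type 0 system. Kp = lim_{s→0} G(s) = 10/11.
e_ss = 1/(1 + Kp) = 1/(1 + 10/11) = 11/21 ≈ 0.5238.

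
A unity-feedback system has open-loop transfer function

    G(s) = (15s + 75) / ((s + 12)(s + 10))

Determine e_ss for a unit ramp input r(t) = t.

G(s) has no poles at the origin.
This is a Type 0 system; Kv = lim_{s→0} s·G(s) = 0, so the steady-state error for a ramp input is infinite.

e_ss = ∞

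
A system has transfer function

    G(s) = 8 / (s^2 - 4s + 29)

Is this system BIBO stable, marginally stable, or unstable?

The denominator s^2 - 4s + 29 factors as (s^2 - 4s + 29), giving poles at s = 2 ± 5j.
Since the pole(s) at s = 2 + 5j, 2 - 5j lie in the right half-plane, the system is unstable.

unstable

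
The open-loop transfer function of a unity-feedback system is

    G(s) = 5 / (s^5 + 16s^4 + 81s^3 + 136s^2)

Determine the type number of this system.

Type 2

The denominator has 2 factors of s at the origin (free integrators), so this is a Type 2 system.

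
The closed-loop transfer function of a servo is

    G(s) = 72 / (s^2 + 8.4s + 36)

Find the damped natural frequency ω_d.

ω_d ≈ 4.285 rad/s

Comparing s^2 + 8.4s + 36 to s^2 + 2ζωₙs + ωₙ²: ωₙ = 6 rad/s and ζ = 8.4/(2·6) = 0.7.
ζωₙ = 8.4/2 = 4.2, so ω_d = ωₙ√(1−ζ²) = √(ωₙ² − (ζωₙ)²) = √(36 − 4.2²) = √18.36 ≈ 4.285 rad/s.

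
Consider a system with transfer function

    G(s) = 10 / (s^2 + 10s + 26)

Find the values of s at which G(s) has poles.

s = -5 + j, -5 - j

The poles are the roots of the denominator s^2 + 10s + 26 = 0.
Using the quadratic formula: s = (-10 ± √(-4))/2 = -5 ± 1j.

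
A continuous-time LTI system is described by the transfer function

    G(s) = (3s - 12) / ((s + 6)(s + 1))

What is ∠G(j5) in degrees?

∠G(j5) ≈ 10.16°

At s = j5: numerator = -12 + j15, denominator = -19 + j35.
∠G = ∠num − ∠den = 128.66° − (118.50°) = 10.16°.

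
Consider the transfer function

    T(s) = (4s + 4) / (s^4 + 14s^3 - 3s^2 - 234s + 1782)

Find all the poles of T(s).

s = -11, -9, 3 + 3j, 3 - 3j

The poles are the roots of the denominator s^4 + 14s^3 - 3s^2 - 234s + 1782 = 0.
Trying s = -11: the polynomial evaluates to 0, so (s + 11) is a factor.
Dividing out leaves s^3 + 3s^2 - 36s + 162 = 0.
This factors further as (s + 9)(s^2 - 6s + 18) = 0.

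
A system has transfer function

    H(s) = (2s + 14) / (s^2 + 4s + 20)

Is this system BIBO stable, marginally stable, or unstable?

The denominator s^2 + 4s + 20 factors as (s^2 + 4s + 20), giving poles at s = -2 ± 4j.
Since all poles lie strictly in the left half-plane, the system is stable.

stable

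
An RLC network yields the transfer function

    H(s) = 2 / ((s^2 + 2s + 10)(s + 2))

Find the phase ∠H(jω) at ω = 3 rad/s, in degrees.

∠H(j3) ≈ -136.8°

At s = j3: numerator = 2, denominator = -16 + j15.
∠H = ∠num − ∠den = 0° − (136.85°) = -136.8°.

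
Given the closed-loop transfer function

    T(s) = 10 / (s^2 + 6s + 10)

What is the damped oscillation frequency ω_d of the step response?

Comparing s^2 + 6s + 10 to s^2 + 2ζωₙs + ωₙ²: ωₙ = √10 ≈ 3.162 rad/s and ζ = 6/(2·√10) ≈ 0.9487.
ζωₙ = 6/2 = 3, so ω_d = ωₙ√(1−ζ²) = √(ωₙ² − (ζωₙ)²) = √(10 − 3²) = √1 = 1 rad/s.

ω_d = 1 rad/s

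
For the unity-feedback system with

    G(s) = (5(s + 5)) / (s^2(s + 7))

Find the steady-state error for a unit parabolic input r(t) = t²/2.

G(s) has 2 poles at the origin.
This is a Type 2 system. Ka = lim_{s→0} s^2·G(s) = 25/7.
e_ss = 1/Ka = 1/(25/7) = 7/25 ≈ 0.2800.

e_ss = 0.2800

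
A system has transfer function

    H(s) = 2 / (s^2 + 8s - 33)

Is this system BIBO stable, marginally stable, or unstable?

The denominator s^2 + 8s - 33 factors as (s + 11)(s - 3), giving poles at s = -11, 3.
Since the pole(s) at s = 3 lie in the right half-plane, the system is unstable.

unstable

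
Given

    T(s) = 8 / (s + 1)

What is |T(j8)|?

|T(j8)| ≈ 0.9923

Substitute s = j8: numerator = 8, denominator = 1 + j8.
|T(j8)| = |8| / |1 + j8| = 8 / 8.0623 ≈ 0.9923.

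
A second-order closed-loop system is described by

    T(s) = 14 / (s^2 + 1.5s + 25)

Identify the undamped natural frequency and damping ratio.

ωₙ = 5 rad/s, ζ = 0.15

Compare the denominator to the standard form s^2 + 2ζωₙs + ωₙ².
ωₙ² = 25, so ωₙ = 5 rad/s.
2ζωₙ = 1.5, so ζ = 1.5/(2·5) = 0.15.
With ζ = 0.15 the response is underdamped.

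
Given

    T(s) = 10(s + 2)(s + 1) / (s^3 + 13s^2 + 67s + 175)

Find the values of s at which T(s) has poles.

s = -7, -3 + 4j, -3 - 4j

The poles are the roots of the denominator s^3 + 13s^2 + 67s + 175 = 0.
Trying s = -7: the polynomial evaluates to 0, so (s + 7) is a factor.
Dividing out leaves s^2 + 6s + 25 = 0.
The quadratic formula then gives s = -3 ± 4j.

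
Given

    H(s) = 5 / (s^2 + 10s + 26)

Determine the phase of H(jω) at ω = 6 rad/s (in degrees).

∠H(j6) ≈ -99.46°

At s = j6: numerator = 5, denominator = -10 + j60.
∠H = ∠num − ∠den = 0° − (99.462°) = -99.46°.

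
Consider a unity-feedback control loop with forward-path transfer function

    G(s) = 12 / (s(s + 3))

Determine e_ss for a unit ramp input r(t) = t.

e_ss = 0.2500

G(s) has one pole at the origin.
This is a Type 1 system. Kv = lim_{s→0} s·G(s) = 12/3 = 4.
e_ss = 1/Kv = 1/(4) = 1/4 ≈ 0.2500.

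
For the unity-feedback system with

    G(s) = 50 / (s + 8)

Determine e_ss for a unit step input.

G(s) has no poles at the origin.
This is a Type 0 system. Kp = lim_{s→0} G(s) = 50/8 = 25/4.
e_ss = 1/(1 + Kp) = 1/(1 + 25/4) = 4/29 ≈ 0.1379.

e_ss = 0.1379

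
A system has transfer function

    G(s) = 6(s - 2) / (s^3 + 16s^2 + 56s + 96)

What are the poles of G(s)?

s = -2 ± 2j, -12

The poles are the roots of the denominator s^3 + 16s^2 + 56s + 96 = 0.
Trying s = -12: the polynomial evaluates to 0, so (s + 12) is a factor.
Dividing out leaves s^2 + 4s + 8 = 0.
The quadratic formula then gives s = -2 ± 2j.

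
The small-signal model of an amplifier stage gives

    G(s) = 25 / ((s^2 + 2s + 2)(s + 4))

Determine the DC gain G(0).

G(0) = 25/8 ≈ 3.125

At s = 0 each factor (s + a) contributes a and each (s^2 + bs + c) contributes c.
G(0) = 25·1 / ((2) · (4)) = 25/8 = 25/8.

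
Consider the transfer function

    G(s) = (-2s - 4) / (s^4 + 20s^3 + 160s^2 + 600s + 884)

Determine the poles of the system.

The poles are the roots of the denominator s^4 + 20s^3 + 160s^2 + 600s + 884 = 0.
No real roots exist; factor into two real quadratics: (s^2 + 10s + 26)(s^2 + 10s + 34) = 0.
Each quadratic gives a conjugate pair via the quadratic formula.

s = -5 ± j, -5 ± 3j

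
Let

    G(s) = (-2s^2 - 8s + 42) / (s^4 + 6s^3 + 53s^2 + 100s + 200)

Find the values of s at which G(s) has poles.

s = -1 ± 2j, -2 ± 6j

The poles are the roots of the denominator s^4 + 6s^3 + 53s^2 + 100s + 200 = 0.
No real roots exist; factor into two real quadratics: (s^2 + 2s + 5)(s^2 + 4s + 40) = 0.
Each quadratic gives a conjugate pair via the quadratic formula.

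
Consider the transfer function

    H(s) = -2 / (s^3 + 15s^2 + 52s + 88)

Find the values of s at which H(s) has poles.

s = -2 + 2j, -2 - 2j, -11

The poles are the roots of the denominator s^3 + 15s^2 + 52s + 88 = 0.
Trying s = -11: the polynomial evaluates to 0, so (s + 11) is a factor.
Dividing out leaves s^2 + 4s + 8 = 0.
The quadratic formula then gives s = -2 ± 2j.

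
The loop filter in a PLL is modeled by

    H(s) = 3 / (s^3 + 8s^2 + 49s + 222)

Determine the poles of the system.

The poles are the roots of the denominator s^3 + 8s^2 + 49s + 222 = 0.
Trying s = -6: the polynomial evaluates to 0, so (s + 6) is a factor.
Dividing out leaves s^2 + 2s + 37 = 0.
The quadratic formula then gives s = -1 ± 6j.

s = -1 + 6j, -1 - 6j, -6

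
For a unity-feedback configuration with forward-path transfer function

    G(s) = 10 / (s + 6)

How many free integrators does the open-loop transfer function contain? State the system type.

Type 0

The denominator has no factor of s at the origin — no free integrator — so this is a Type 0 system.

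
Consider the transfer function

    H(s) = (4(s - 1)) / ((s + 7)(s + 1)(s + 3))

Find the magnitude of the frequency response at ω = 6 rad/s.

|H(j6)| ≈ 0.06468

Substitute s = j6: numerator = -4 + j24, denominator = -375 - j30.
|H(j6)| = |-4 + j24| / |-375 - j30| = 24.331 / 376.20 ≈ 0.06468.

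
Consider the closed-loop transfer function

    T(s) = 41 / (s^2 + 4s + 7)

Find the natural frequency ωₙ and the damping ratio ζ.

ωₙ ≈ 2.646 rad/s, ζ ≈ 0.7559

Compare the denominator to the standard form s^2 + 2ζωₙs + ωₙ².
ωₙ² = 7, so ωₙ = √7 ≈ 2.646 rad/s.
2ζωₙ = 4, so ζ = 4/(2·√7) ≈ 0.7559.
With ζ = 0.7559 the response is underdamped.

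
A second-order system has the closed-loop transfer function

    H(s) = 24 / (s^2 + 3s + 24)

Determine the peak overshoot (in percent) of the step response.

%OS ≈ 36.4%

Comparing s^2 + 3s + 24 to s^2 + 2ζωₙs + ωₙ²: ωₙ = √24 ≈ 4.899 rad/s and ζ = 3/(2·√24) ≈ 0.3062.
%OS = 100·exp(−πζ/√(1−ζ²)) = 100·exp(−π·0.3062/√(1−0.3062²)) ≈ 36.4%.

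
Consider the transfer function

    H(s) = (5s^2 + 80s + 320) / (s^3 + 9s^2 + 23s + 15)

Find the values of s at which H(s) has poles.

s = -3, -1, -5

The poles are the roots of the denominator s^3 + 9s^2 + 23s + 15 = 0.
Trying s = -3: the polynomial evaluates to 0, so (s + 3) is a factor.
Dividing out leaves s^2 + 6s + 5 = 0.
Factoring the quadratic: (s + 1)(s + 5) = 0.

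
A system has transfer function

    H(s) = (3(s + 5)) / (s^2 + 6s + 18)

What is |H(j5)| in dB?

|H(j5)|_dB ≈ -3.24 dB

Substitute s = j5: numerator = 15 + j15, denominator = -7 + j30.
|H(j5)| = |15 + j15| / |-7 + j30| = 21.213 / 30.806 ≈ 0.6886.
In decibels: 20·log₁₀(0.6886) ≈ -3.24 dB.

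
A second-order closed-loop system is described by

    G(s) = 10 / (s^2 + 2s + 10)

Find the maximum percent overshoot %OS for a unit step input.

%OS ≈ 35.1%

Comparing s^2 + 2s + 10 to s^2 + 2ζωₙs + ωₙ²: ωₙ = √10 ≈ 3.162 rad/s and ζ = 2/(2·√10) ≈ 0.3162.
%OS = 100·exp(−πζ/√(1−ζ²)) = 100·exp(−π·0.3162/√(1−0.3162²)) ≈ 35.1%.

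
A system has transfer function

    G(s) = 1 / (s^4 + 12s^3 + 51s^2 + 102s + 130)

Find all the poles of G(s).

The poles are the roots of the denominator s^4 + 12s^3 + 51s^2 + 102s + 130 = 0.
No real roots exist; factor into two real quadratics: (s^2 + 2s + 5)(s^2 + 10s + 26) = 0.
Each quadratic gives a conjugate pair via the quadratic formula.

s = -1 + 2j, -1 - 2j, -5 + j, -5 - j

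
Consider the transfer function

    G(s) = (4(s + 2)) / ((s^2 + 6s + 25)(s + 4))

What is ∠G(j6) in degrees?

At s = j6: numerator = 8 + j24, denominator = -260 + j78.
∠G = ∠num − ∠den = 71.565° − (163.30°) = -91.74°.

∠G(j6) ≈ -91.74°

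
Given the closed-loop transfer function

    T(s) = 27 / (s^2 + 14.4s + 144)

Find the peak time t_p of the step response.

Comparing s^2 + 14.4s + 144 to s^2 + 2ζωₙs + ωₙ²: ωₙ = 12 rad/s and ζ = 14.4/(2·12) = 0.6.
ζωₙ = 14.4/2 = 7.2, so ω_d = ωₙ√(1−ζ²) = √(ωₙ² − (ζωₙ)²) = √(144 − 7.2²) = √92.16 = 9.600 rad/s.
t_p = π/ω_d = π/9.600 ≈ 0.3272 s.

t_p ≈ 0.3272 s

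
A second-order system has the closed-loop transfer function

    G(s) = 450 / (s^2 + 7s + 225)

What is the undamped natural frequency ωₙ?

ωₙ = 15 rad/s

Compare the denominator to the standard form s^2 + 2ζωₙs + ωₙ².
ωₙ² = 225, so ωₙ = 15 rad/s.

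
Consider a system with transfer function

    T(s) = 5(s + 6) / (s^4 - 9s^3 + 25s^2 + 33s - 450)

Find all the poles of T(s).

The poles are the roots of the denominator s^4 - 9s^3 + 25s^2 + 33s - 450 = 0.
Trying s = -3: the polynomial evaluates to 0, so (s + 3) is a factor.
Dividing out leaves s^3 - 12s^2 + 61s - 150 = 0.
This factors further as (s^2 - 6s + 25)(s - 6) = 0.

s = 3 ± 4j, -3, 6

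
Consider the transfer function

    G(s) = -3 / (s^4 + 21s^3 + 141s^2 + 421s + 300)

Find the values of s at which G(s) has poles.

The poles are the roots of the denominator s^4 + 21s^3 + 141s^2 + 421s + 300 = 0.
Trying s = -1: the polynomial evaluates to 0, so (s + 1) is a factor.
Dividing out leaves s^3 + 20s^2 + 121s + 300 = 0.
This factors further as (s^2 + 8s + 25)(s + 12) = 0.

s = -4 + 3j, -4 - 3j, -1, -12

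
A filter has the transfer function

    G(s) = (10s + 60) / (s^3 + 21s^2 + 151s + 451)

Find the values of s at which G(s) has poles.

The poles are the roots of the denominator s^3 + 21s^2 + 151s + 451 = 0.
Trying s = -11: the polynomial evaluates to 0, so (s + 11) is a factor.
Dividing out leaves s^2 + 10s + 41 = 0.
The quadratic formula then gives s = -5 ± 4j.

s = -5 ± 4j, -11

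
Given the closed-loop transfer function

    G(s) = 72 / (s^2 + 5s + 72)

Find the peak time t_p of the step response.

Comparing s^2 + 5s + 72 to s^2 + 2ζωₙs + ωₙ²: ωₙ = √72 ≈ 8.485 rad/s and ζ = 5/(2·√72) ≈ 0.2946.
ζωₙ = 5/2 = 2.5, so ω_d = ωₙ√(1−ζ²) = √(ωₙ² − (ζωₙ)²) = √(72 − 2.5²) = √65.75 ≈ 8.109 rad/s.
t_p = π/ω_d = π/8.109 ≈ 0.3874 s.

t_p ≈ 0.3874 s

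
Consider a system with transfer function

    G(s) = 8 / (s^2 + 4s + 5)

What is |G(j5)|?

|G(j5)| ≈ 0.2828

Substitute s = j5: numerator = 8, denominator = -20 + j20.
|G(j5)| = |8| / |-20 + j20| = 8 / 28.284 ≈ 0.2828.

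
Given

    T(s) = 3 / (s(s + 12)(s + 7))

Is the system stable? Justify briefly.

The poles can be read from the denominator factors: s = 0, -12, -7.
Since the simple pole(s) at s = 0 lie on the jω-axis with none in the right half-plane, the system is marginally stable.

marginally stable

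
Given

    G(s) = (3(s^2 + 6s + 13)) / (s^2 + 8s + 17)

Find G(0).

G(0) = 39/17 ≈ 2.294

At s = 0 each factor (s + a) contributes a and each (s^2 + bs + c) contributes c.
G(0) = 3·(13) / ((17)) = 39/17 = 39/17.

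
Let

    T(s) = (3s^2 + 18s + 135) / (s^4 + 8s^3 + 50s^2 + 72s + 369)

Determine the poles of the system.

s = ±3j, -4 ± 5j

The poles are the roots of the denominator s^4 + 8s^3 + 50s^2 + 72s + 369 = 0.
No real roots exist; factor into two real quadratics: (s^2 + 9)(s^2 + 8s + 41) = 0.
Each quadratic gives a conjugate pair via the quadratic formula.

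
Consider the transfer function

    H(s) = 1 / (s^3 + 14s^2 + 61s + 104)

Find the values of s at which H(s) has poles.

s = -3 ± 2j, -8

The poles are the roots of the denominator s^3 + 14s^2 + 61s + 104 = 0.
Trying s = -8: the polynomial evaluates to 0, so (s + 8) is a factor.
Dividing out leaves s^2 + 6s + 13 = 0.
The quadratic formula then gives s = -3 ± 2j.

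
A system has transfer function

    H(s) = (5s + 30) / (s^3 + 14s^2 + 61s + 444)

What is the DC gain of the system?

H(0) = 5/74 ≈ 0.06757

Set s = 0: H(0) = (30) / (444) = 5/74.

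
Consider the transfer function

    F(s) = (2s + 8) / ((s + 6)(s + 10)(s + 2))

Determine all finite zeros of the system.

Set the numerator to zero: 2s + 8 = 0, i.e. 2·(s + 4) = 0.
So s = -4.

s = -4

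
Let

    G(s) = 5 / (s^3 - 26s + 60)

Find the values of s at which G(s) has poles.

s = 3 ± j, -6

The poles are the roots of the denominator s^3 - 26s + 60 = 0.
Trying s = -6: the polynomial evaluates to 0, so (s + 6) is a factor.
Dividing out leaves s^2 - 6s + 10 = 0.
The quadratic formula then gives s = 3 ± 1j.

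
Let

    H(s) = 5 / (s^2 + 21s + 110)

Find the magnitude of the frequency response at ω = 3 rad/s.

Substitute s = j3: numerator = 5, denominator = 101 + j63.
|H(j3)| = |5| / |101 + j63| = 5 / 119.04 ≈ 0.04200.

|H(j3)| ≈ 0.04200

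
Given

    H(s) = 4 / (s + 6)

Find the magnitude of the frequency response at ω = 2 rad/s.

Substitute s = j2: numerator = 4, denominator = 6 + j2.
|H(j2)| = |4| / |6 + j2| = 4 / 6.3246 ≈ 0.6325.

|H(j2)| ≈ 0.6325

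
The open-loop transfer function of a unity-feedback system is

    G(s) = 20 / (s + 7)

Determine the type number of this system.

Type 0

The denominator has no factor of s at the origin — no free integrator — so this is a Type 0 system.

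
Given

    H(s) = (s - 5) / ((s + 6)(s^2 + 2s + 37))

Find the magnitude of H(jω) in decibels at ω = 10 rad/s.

Substitute s = j10: numerator = -5 + j10, denominator = -578 - j510.
|H(j10)| = |-5 + j10| / |-578 - j510| = 11.180 / 770.83 ≈ 0.01450.
In decibels: 20·log₁₀(0.01450) ≈ -36.8 dB.

|H(j10)|_dB ≈ -36.8 dB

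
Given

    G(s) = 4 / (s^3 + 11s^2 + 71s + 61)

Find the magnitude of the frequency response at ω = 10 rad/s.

Substitute s = j10: numerator = 4, denominator = -1039 - j290.
|G(j10)| = |4| / |-1039 - j290| = 4 / 1078.7 ≈ 0.003708.

|G(j10)| ≈ 0.003708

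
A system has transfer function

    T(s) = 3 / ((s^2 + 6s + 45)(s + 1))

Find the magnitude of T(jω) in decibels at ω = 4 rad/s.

Substitute s = j4: numerator = 3, denominator = -67 + j140.
|T(j4)| = |3| / |-67 + j140| = 3 / 155.21 ≈ 0.01933.
In decibels: 20·log₁₀(0.01933) ≈ -34.3 dB.

|T(j4)|_dB ≈ -34.3 dB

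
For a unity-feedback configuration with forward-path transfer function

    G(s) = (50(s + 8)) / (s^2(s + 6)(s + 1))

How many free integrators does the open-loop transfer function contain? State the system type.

Type 2

The denominator has 2 factors of s at the origin (free integrators), so this is a Type 2 system.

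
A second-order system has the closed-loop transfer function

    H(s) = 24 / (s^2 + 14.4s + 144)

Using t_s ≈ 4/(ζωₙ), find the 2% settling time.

Comparing s^2 + 14.4s + 144 to s^2 + 2ζωₙs + ωₙ²: ωₙ = 12 rad/s and ζ = 14.4/(2·12) = 0.6.
ζωₙ = 14.4/2 = 7.2, so t_s ≈ 4/(ζωₙ) = 4/7.2 ≈ 0.5556 s.

t_s ≈ 0.5556 s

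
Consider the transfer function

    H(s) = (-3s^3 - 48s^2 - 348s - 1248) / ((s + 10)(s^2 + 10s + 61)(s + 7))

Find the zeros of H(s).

s = -8, -4 ± 6j

Set the numerator to zero: -3s^3 - 48s^2 - 348s - 1248 = 0, i.e. -3·(s^3 + 16s^2 + 116s + 416) = 0.
Factoring: (s + 8)(s^2 + 8s + 52) = 0.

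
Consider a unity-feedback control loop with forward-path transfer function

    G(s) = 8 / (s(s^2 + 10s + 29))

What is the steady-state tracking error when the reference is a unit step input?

e_ss = 0

G(s) has one pole at the origin.
This is a Type 1 system; for a step input the steady-state error is zero.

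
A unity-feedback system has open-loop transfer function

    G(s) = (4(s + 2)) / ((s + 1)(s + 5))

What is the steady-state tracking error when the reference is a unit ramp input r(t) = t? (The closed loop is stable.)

G(s) has no poles at the origin.
This is a Type 0 system; Kv = lim_{s→0} s·G(s) = 0, so the steady-state error for a ramp input is infinite.

e_ss = ∞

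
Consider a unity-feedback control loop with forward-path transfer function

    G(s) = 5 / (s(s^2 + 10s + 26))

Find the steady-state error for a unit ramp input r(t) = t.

e_ss = 5.200

G(s) has one pole at the origin.
This is a Type 1 system. Kv = lim_{s→0} s·G(s) = 5/26.
e_ss = 1/Kv = 1/(5/26) = 26/5 ≈ 5.200.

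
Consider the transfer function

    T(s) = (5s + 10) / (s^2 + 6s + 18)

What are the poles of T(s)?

The poles are the roots of the denominator s^2 + 6s + 18 = 0.
Using the quadratic formula: s = (-6 ± √(-36))/2 = -3 ± 3j.

s = -3 ± 3j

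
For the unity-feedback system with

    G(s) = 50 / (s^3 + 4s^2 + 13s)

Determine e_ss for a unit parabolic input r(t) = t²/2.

e_ss = ∞

G(s) has one pole at the origin.
This is a Type 1 system; Ka = lim_{s→0} s^2·G(s) = 0, so the steady-state error for a parabola input is infinite.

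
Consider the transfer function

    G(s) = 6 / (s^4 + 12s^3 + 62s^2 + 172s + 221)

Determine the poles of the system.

s = -4 ± j, -2 ± 3j

The poles are the roots of the denominator s^4 + 12s^3 + 62s^2 + 172s + 221 = 0.
No real roots exist; factor into two real quadratics: (s^2 + 8s + 17)(s^2 + 4s + 13) = 0.
Each quadratic gives a conjugate pair via the quadratic formula.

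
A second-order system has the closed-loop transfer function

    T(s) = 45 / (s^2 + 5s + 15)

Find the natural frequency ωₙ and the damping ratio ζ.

Compare the denominator to the standard form s^2 + 2ζωₙs + ωₙ².
ωₙ² = 15, so ωₙ = √15 ≈ 3.873 rad/s.
2ζωₙ = 5, so ζ = 5/(2·√15) ≈ 0.6455.
With ζ = 0.6455 the response is underdamped.

ωₙ ≈ 3.873 rad/s, ζ ≈ 0.6455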